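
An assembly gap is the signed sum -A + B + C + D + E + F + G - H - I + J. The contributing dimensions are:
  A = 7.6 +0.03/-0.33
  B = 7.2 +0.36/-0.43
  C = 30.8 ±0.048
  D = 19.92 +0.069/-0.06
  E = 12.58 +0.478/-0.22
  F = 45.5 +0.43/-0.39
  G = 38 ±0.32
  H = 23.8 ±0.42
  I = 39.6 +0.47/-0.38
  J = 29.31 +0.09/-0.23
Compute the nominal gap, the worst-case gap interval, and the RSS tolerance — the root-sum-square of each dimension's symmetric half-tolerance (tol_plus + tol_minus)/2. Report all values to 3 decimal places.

Stack each dimension's contribution:
  -A: nom -7.600 → Σnom=-7.600; wc +0.330/-0.030 → slack +0.330/-0.030; half-tol=0.180, Σhalf²=0.032400
  +B: nom +7.200 → Σnom=-0.400; wc +0.360/-0.430 → slack +0.690/-0.460; half-tol=0.395, Σhalf²=0.188425
  +C: nom +30.800 → Σnom=30.400; wc +0.048/-0.048 → slack +0.738/-0.508; half-tol=0.048, Σhalf²=0.190729
  +D: nom +19.920 → Σnom=50.320; wc +0.069/-0.060 → slack +0.807/-0.568; half-tol=0.065, Σhalf²=0.194889
  +E: nom +12.580 → Σnom=62.900; wc +0.478/-0.220 → slack +1.285/-0.788; half-tol=0.349, Σhalf²=0.316690
  +F: nom +45.500 → Σnom=108.400; wc +0.430/-0.390 → slack +1.715/-1.178; half-tol=0.410, Σhalf²=0.484790
  +G: nom +38.000 → Σnom=146.400; wc +0.320/-0.320 → slack +2.035/-1.498; half-tol=0.320, Σhalf²=0.587190
  -H: nom -23.800 → Σnom=122.600; wc +0.420/-0.420 → slack +2.455/-1.918; half-tol=0.420, Σhalf²=0.763590
  -I: nom -39.600 → Σnom=83.000; wc +0.380/-0.470 → slack +2.835/-2.388; half-tol=0.425, Σhalf²=0.944215
  +J: nom +29.310 → Σnom=112.310; wc +0.090/-0.230 → slack +2.925/-2.618; half-tol=0.160, Σhalf²=0.969815
Nominal = 112.310. Worst-case = [112.310 - 2.618, 112.310 + 2.925] = [109.692, 115.235]. RSS = √0.969815 = 0.985.

nominal=112.310 wc=[109.692,115.235] rss=0.985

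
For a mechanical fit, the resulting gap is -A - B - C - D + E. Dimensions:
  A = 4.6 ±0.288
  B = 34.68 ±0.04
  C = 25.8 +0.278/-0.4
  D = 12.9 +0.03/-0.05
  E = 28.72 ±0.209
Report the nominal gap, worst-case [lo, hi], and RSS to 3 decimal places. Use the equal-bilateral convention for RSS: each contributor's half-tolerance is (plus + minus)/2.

Stack each dimension's contribution:
  -A: nom -4.600 → Σnom=-4.600; wc +0.288/-0.288 → slack +0.288/-0.288; half-tol=0.288, Σhalf²=0.082944
  -B: nom -34.680 → Σnom=-39.280; wc +0.040/-0.040 → slack +0.328/-0.328; half-tol=0.040, Σhalf²=0.084544
  -C: nom -25.800 → Σnom=-65.080; wc +0.400/-0.278 → slack +0.728/-0.606; half-tol=0.339, Σhalf²=0.199465
  -D: nom -12.900 → Σnom=-77.980; wc +0.050/-0.030 → slack +0.778/-0.636; half-tol=0.040, Σhalf²=0.201065
  +E: nom +28.720 → Σnom=-49.260; wc +0.209/-0.209 → slack +0.987/-0.845; half-tol=0.209, Σhalf²=0.244746
Nominal = -49.260. Worst-case = [-49.260 - 0.845, -49.260 + 0.987] = [-50.105, -48.273]. RSS = √0.244746 = 0.495.

nominal=-49.260 wc=[-50.105,-48.273] rss=0.495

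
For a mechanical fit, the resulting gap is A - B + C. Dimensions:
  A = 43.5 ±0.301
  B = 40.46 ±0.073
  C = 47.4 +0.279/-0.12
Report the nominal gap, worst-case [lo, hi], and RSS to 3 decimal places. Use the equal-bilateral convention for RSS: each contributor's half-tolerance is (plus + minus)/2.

nominal=50.440 wc=[49.946,51.093] rss=0.368

Stack each dimension's contribution:
  +A: nom +43.500 → Σnom=43.500; wc +0.301/-0.301 → slack +0.301/-0.301; half-tol=0.301, Σhalf²=0.090601
  -B: nom -40.460 → Σnom=3.040; wc +0.073/-0.073 → slack +0.374/-0.374; half-tol=0.073, Σhalf²=0.095930
  +C: nom +47.400 → Σnom=50.440; wc +0.279/-0.120 → slack +0.653/-0.494; half-tol=0.200, Σhalf²=0.135730
Nominal = 50.440. Worst-case = [50.440 - 0.494, 50.440 + 0.653] = [49.946, 51.093]. RSS = √0.135730 = 0.368.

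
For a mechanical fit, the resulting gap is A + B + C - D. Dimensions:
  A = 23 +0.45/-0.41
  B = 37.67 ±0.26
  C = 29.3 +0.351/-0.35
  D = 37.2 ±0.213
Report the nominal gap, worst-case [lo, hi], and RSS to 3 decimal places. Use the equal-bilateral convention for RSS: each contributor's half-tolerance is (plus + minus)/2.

Stack each dimension's contribution:
  +A: nom +23.000 → Σnom=23.000; wc +0.450/-0.410 → slack +0.450/-0.410; half-tol=0.430, Σhalf²=0.184900
  +B: nom +37.670 → Σnom=60.670; wc +0.260/-0.260 → slack +0.710/-0.670; half-tol=0.260, Σhalf²=0.252500
  +C: nom +29.300 → Σnom=89.970; wc +0.351/-0.350 → slack +1.061/-1.020; half-tol=0.350, Σhalf²=0.375350
  -D: nom -37.200 → Σnom=52.770; wc +0.213/-0.213 → slack +1.274/-1.233; half-tol=0.213, Σhalf²=0.420719
Nominal = 52.770. Worst-case = [52.770 - 1.233, 52.770 + 1.274] = [51.537, 54.044]. RSS = √0.420719 = 0.649.

nominal=52.770 wc=[51.537,54.044] rss=0.649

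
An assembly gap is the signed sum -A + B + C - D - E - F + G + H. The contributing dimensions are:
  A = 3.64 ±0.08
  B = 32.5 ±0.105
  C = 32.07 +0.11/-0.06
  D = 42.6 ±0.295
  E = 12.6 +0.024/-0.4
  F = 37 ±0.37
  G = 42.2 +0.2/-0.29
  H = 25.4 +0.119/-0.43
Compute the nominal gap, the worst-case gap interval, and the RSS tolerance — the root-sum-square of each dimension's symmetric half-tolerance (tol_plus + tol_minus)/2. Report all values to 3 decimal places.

Stack each dimension's contribution:
  -A: nom -3.640 → Σnom=-3.640; wc +0.080/-0.080 → slack +0.080/-0.080; half-tol=0.080, Σhalf²=0.006400
  +B: nom +32.500 → Σnom=28.860; wc +0.105/-0.105 → slack +0.185/-0.185; half-tol=0.105, Σhalf²=0.017425
  +C: nom +32.070 → Σnom=60.930; wc +0.110/-0.060 → slack +0.295/-0.245; half-tol=0.085, Σhalf²=0.024650
  -D: nom -42.600 → Σnom=18.330; wc +0.295/-0.295 → slack +0.590/-0.540; half-tol=0.295, Σhalf²=0.111675
  -E: nom -12.600 → Σnom=5.730; wc +0.400/-0.024 → slack +0.990/-0.564; half-tol=0.212, Σhalf²=0.156619
  -F: nom -37.000 → Σnom=-31.270; wc +0.370/-0.370 → slack +1.360/-0.934; half-tol=0.370, Σhalf²=0.293519
  +G: nom +42.200 → Σnom=10.930; wc +0.200/-0.290 → slack +1.560/-1.224; half-tol=0.245, Σhalf²=0.353544
  +H: nom +25.400 → Σnom=36.330; wc +0.119/-0.430 → slack +1.679/-1.654; half-tol=0.274, Σhalf²=0.428894
Nominal = 36.330. Worst-case = [36.330 - 1.654, 36.330 + 1.679] = [34.676, 38.009]. RSS = √0.428894 = 0.655.

nominal=36.330 wc=[34.676,38.009] rss=0.655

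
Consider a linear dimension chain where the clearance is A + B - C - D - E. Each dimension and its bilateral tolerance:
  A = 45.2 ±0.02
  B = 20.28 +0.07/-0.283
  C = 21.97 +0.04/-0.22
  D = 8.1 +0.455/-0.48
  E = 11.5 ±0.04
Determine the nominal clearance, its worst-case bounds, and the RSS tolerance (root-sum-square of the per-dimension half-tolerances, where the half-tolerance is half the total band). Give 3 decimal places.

Stack each dimension's contribution:
  +A: nom +45.200 → Σnom=45.200; wc +0.020/-0.020 → slack +0.020/-0.020; half-tol=0.020, Σhalf²=0.000400
  +B: nom +20.280 → Σnom=65.480; wc +0.070/-0.283 → slack +0.090/-0.303; half-tol=0.176, Σhalf²=0.031552
  -C: nom -21.970 → Σnom=43.510; wc +0.220/-0.040 → slack +0.310/-0.343; half-tol=0.130, Σhalf²=0.048452
  -D: nom -8.100 → Σnom=35.410; wc +0.480/-0.455 → slack +0.790/-0.798; half-tol=0.468, Σhalf²=0.267009
  -E: nom -11.500 → Σnom=23.910; wc +0.040/-0.040 → slack +0.830/-0.838; half-tol=0.040, Σhalf²=0.268609
Nominal = 23.910. Worst-case = [23.910 - 0.838, 23.910 + 0.830] = [23.072, 24.740]. RSS = √0.268609 = 0.518.

nominal=23.910 wc=[23.072,24.740] rss=0.518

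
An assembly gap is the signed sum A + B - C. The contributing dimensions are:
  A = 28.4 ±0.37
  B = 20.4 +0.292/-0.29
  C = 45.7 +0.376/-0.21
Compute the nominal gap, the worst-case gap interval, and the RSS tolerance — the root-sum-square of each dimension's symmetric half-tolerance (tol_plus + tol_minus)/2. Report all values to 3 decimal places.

nominal=3.100 wc=[2.064,3.972] rss=0.554

Stack each dimension's contribution:
  +A: nom +28.400 → Σnom=28.400; wc +0.370/-0.370 → slack +0.370/-0.370; half-tol=0.370, Σhalf²=0.136900
  +B: nom +20.400 → Σnom=48.800; wc +0.292/-0.290 → slack +0.662/-0.660; half-tol=0.291, Σhalf²=0.221581
  -C: nom -45.700 → Σnom=3.100; wc +0.210/-0.376 → slack +0.872/-1.036; half-tol=0.293, Σhalf²=0.307430
Nominal = 3.100. Worst-case = [3.100 - 1.036, 3.100 + 0.872] = [2.064, 3.972]. RSS = √0.307430 = 0.554.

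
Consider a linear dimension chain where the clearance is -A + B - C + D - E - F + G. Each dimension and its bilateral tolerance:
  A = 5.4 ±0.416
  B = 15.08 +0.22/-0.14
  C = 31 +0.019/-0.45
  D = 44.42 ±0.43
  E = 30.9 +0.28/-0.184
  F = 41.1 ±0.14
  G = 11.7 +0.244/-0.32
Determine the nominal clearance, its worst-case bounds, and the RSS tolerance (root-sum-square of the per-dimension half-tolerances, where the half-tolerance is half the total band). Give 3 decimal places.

Stack each dimension's contribution:
  -A: nom -5.400 → Σnom=-5.400; wc +0.416/-0.416 → slack +0.416/-0.416; half-tol=0.416, Σhalf²=0.173056
  +B: nom +15.080 → Σnom=9.680; wc +0.220/-0.140 → slack +0.636/-0.556; half-tol=0.180, Σhalf²=0.205456
  -C: nom -31.000 → Σnom=-21.320; wc +0.450/-0.019 → slack +1.086/-0.575; half-tol=0.235, Σhalf²=0.260446
  +D: nom +44.420 → Σnom=23.100; wc +0.430/-0.430 → slack +1.516/-1.005; half-tol=0.430, Σhalf²=0.445346
  -E: nom -30.900 → Σnom=-7.800; wc +0.184/-0.280 → slack +1.700/-1.285; half-tol=0.232, Σhalf²=0.499170
  -F: nom -41.100 → Σnom=-48.900; wc +0.140/-0.140 → slack +1.840/-1.425; half-tol=0.140, Σhalf²=0.518770
  +G: nom +11.700 → Σnom=-37.200; wc +0.244/-0.320 → slack +2.084/-1.745; half-tol=0.282, Σhalf²=0.598294
Nominal = -37.200. Worst-case = [-37.200 - 1.745, -37.200 + 2.084] = [-38.945, -35.116]. RSS = √0.598294 = 0.773.

nominal=-37.200 wc=[-38.945,-35.116] rss=0.773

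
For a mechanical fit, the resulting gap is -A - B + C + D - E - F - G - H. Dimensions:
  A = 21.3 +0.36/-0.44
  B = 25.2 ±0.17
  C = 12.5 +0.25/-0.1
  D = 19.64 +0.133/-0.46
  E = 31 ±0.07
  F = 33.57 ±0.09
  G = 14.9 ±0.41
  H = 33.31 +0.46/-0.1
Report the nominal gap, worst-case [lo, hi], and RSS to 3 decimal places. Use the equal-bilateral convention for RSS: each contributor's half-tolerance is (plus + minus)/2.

Stack each dimension's contribution:
  -A: nom -21.300 → Σnom=-21.300; wc +0.440/-0.360 → slack +0.440/-0.360; half-tol=0.400, Σhalf²=0.160000
  -B: nom -25.200 → Σnom=-46.500; wc +0.170/-0.170 → slack +0.610/-0.530; half-tol=0.170, Σhalf²=0.188900
  +C: nom +12.500 → Σnom=-34.000; wc +0.250/-0.100 → slack +0.860/-0.630; half-tol=0.175, Σhalf²=0.219525
  +D: nom +19.640 → Σnom=-14.360; wc +0.133/-0.460 → slack +0.993/-1.090; half-tol=0.296, Σhalf²=0.307437
  -E: nom -31.000 → Σnom=-45.360; wc +0.070/-0.070 → slack +1.063/-1.160; half-tol=0.070, Σhalf²=0.312337
  -F: nom -33.570 → Σnom=-78.930; wc +0.090/-0.090 → slack +1.153/-1.250; half-tol=0.090, Σhalf²=0.320437
  -G: nom -14.900 → Σnom=-93.830; wc +0.410/-0.410 → slack +1.563/-1.660; half-tol=0.410, Σhalf²=0.488537
  -H: nom -33.310 → Σnom=-127.140; wc +0.100/-0.460 → slack +1.663/-2.120; half-tol=0.280, Σhalf²=0.566937
Nominal = -127.140. Worst-case = [-127.140 - 2.120, -127.140 + 1.663] = [-129.260, -125.477]. RSS = √0.566937 = 0.753.

nominal=-127.140 wc=[-129.260,-125.477] rss=0.753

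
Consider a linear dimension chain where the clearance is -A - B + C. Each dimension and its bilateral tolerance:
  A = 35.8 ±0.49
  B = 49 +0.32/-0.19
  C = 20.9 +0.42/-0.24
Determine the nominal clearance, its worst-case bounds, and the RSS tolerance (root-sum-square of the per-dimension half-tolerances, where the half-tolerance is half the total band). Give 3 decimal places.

Stack each dimension's contribution:
  -A: nom -35.800 → Σnom=-35.800; wc +0.490/-0.490 → slack +0.490/-0.490; half-tol=0.490, Σhalf²=0.240100
  -B: nom -49.000 → Σnom=-84.800; wc +0.190/-0.320 → slack +0.680/-0.810; half-tol=0.255, Σhalf²=0.305125
  +C: nom +20.900 → Σnom=-63.900; wc +0.420/-0.240 → slack +1.100/-1.050; half-tol=0.330, Σhalf²=0.414025
Nominal = -63.900. Worst-case = [-63.900 - 1.050, -63.900 + 1.100] = [-64.950, -62.800]. RSS = √0.414025 = 0.643.

nominal=-63.900 wc=[-64.950,-62.800] rss=0.643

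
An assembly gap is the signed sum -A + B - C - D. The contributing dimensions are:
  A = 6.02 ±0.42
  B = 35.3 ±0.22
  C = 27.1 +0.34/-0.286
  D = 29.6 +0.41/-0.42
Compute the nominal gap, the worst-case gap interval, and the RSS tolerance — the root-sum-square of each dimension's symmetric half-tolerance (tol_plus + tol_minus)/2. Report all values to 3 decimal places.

Stack each dimension's contribution:
  -A: nom -6.020 → Σnom=-6.020; wc +0.420/-0.420 → slack +0.420/-0.420; half-tol=0.420, Σhalf²=0.176400
  +B: nom +35.300 → Σnom=29.280; wc +0.220/-0.220 → slack +0.640/-0.640; half-tol=0.220, Σhalf²=0.224800
  -C: nom -27.100 → Σnom=2.180; wc +0.286/-0.340 → slack +0.926/-0.980; half-tol=0.313, Σhalf²=0.322769
  -D: nom -29.600 → Σnom=-27.420; wc +0.420/-0.410 → slack +1.346/-1.390; half-tol=0.415, Σhalf²=0.494994
Nominal = -27.420. Worst-case = [-27.420 - 1.390, -27.420 + 1.346] = [-28.810, -26.074]. RSS = √0.494994 = 0.704.

nominal=-27.420 wc=[-28.810,-26.074] rss=0.704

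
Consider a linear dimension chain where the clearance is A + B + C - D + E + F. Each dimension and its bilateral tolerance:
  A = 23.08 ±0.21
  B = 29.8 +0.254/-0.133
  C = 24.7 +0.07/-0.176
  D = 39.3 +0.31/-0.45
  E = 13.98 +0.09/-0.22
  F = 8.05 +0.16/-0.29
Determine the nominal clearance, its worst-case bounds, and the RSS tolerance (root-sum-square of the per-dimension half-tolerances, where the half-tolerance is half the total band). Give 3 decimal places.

nominal=60.310 wc=[58.971,61.544] rss=0.562

Stack each dimension's contribution:
  +A: nom +23.080 → Σnom=23.080; wc +0.210/-0.210 → slack +0.210/-0.210; half-tol=0.210, Σhalf²=0.044100
  +B: nom +29.800 → Σnom=52.880; wc +0.254/-0.133 → slack +0.464/-0.343; half-tol=0.194, Σhalf²=0.081542
  +C: nom +24.700 → Σnom=77.580; wc +0.070/-0.176 → slack +0.534/-0.519; half-tol=0.123, Σhalf²=0.096671
  -D: nom -39.300 → Σnom=38.280; wc +0.450/-0.310 → slack +0.984/-0.829; half-tol=0.380, Σhalf²=0.241071
  +E: nom +13.980 → Σnom=52.260; wc +0.090/-0.220 → slack +1.074/-1.049; half-tol=0.155, Σhalf²=0.265096
  +F: nom +8.050 → Σnom=60.310; wc +0.160/-0.290 → slack +1.234/-1.339; half-tol=0.225, Σhalf²=0.315721
Nominal = 60.310. Worst-case = [60.310 - 1.339, 60.310 + 1.234] = [58.971, 61.544]. RSS = √0.315721 = 0.562.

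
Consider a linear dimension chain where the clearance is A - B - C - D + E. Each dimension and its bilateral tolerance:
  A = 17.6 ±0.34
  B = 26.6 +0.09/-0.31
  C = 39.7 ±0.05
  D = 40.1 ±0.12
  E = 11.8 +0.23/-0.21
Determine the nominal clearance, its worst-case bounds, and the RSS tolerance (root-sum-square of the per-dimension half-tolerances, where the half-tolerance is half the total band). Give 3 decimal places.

Stack each dimension's contribution:
  +A: nom +17.600 → Σnom=17.600; wc +0.340/-0.340 → slack +0.340/-0.340; half-tol=0.340, Σhalf²=0.115600
  -B: nom -26.600 → Σnom=-9.000; wc +0.310/-0.090 → slack +0.650/-0.430; half-tol=0.200, Σhalf²=0.155600
  -C: nom -39.700 → Σnom=-48.700; wc +0.050/-0.050 → slack +0.700/-0.480; half-tol=0.050, Σhalf²=0.158100
  -D: nom -40.100 → Σnom=-88.800; wc +0.120/-0.120 → slack +0.820/-0.600; half-tol=0.120, Σhalf²=0.172500
  +E: nom +11.800 → Σnom=-77.000; wc +0.230/-0.210 → slack +1.050/-0.810; half-tol=0.220, Σhalf²=0.220900
Nominal = -77.000. Worst-case = [-77.000 - 0.810, -77.000 + 1.050] = [-77.810, -75.950]. RSS = √0.220900 = 0.470.

nominal=-77.000 wc=[-77.810,-75.950] rss=0.470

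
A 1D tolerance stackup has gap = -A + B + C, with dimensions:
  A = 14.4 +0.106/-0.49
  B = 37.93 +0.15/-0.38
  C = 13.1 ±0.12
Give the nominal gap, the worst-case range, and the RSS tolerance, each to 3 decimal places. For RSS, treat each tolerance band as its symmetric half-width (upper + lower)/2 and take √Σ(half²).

Stack each dimension's contribution:
  -A: nom -14.400 → Σnom=-14.400; wc +0.490/-0.106 → slack +0.490/-0.106; half-tol=0.298, Σhalf²=0.088804
  +B: nom +37.930 → Σnom=23.530; wc +0.150/-0.380 → slack +0.640/-0.486; half-tol=0.265, Σhalf²=0.159029
  +C: nom +13.100 → Σnom=36.630; wc +0.120/-0.120 → slack +0.760/-0.606; half-tol=0.120, Σhalf²=0.173429
Nominal = 36.630. Worst-case = [36.630 - 0.606, 36.630 + 0.760] = [36.024, 37.390]. RSS = √0.173429 = 0.416.

nominal=36.630 wc=[36.024,37.390] rss=0.416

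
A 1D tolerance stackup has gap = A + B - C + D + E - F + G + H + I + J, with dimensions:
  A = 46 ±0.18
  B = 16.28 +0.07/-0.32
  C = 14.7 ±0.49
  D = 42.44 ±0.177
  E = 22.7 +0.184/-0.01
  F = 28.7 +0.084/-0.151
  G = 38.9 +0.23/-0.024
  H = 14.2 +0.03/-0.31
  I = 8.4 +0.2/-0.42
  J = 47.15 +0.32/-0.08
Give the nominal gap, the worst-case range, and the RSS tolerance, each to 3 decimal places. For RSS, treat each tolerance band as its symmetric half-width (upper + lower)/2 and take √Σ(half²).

nominal=192.670 wc=[190.575,194.702] rss=0.739

Stack each dimension's contribution:
  +A: nom +46.000 → Σnom=46.000; wc +0.180/-0.180 → slack +0.180/-0.180; half-tol=0.180, Σhalf²=0.032400
  +B: nom +16.280 → Σnom=62.280; wc +0.070/-0.320 → slack +0.250/-0.500; half-tol=0.195, Σhalf²=0.070425
  -C: nom -14.700 → Σnom=47.580; wc +0.490/-0.490 → slack +0.740/-0.990; half-tol=0.490, Σhalf²=0.310525
  +D: nom +42.440 → Σnom=90.020; wc +0.177/-0.177 → slack +0.917/-1.167; half-tol=0.177, Σhalf²=0.341854
  +E: nom +22.700 → Σnom=112.720; wc +0.184/-0.010 → slack +1.101/-1.177; half-tol=0.097, Σhalf²=0.351263
  -F: nom -28.700 → Σnom=84.020; wc +0.151/-0.084 → slack +1.252/-1.261; half-tol=0.117, Σhalf²=0.365069
  +G: nom +38.900 → Σnom=122.920; wc +0.230/-0.024 → slack +1.482/-1.285; half-tol=0.127, Σhalf²=0.381198
  +H: nom +14.200 → Σnom=137.120; wc +0.030/-0.310 → slack +1.512/-1.595; half-tol=0.170, Σhalf²=0.410098
  +I: nom +8.400 → Σnom=145.520; wc +0.200/-0.420 → slack +1.712/-2.015; half-tol=0.310, Σhalf²=0.506198
  +J: nom +47.150 → Σnom=192.670; wc +0.320/-0.080 → slack +2.032/-2.095; half-tol=0.200, Σhalf²=0.546198
Nominal = 192.670. Worst-case = [192.670 - 2.095, 192.670 + 2.032] = [190.575, 194.702]. RSS = √0.546198 = 0.739.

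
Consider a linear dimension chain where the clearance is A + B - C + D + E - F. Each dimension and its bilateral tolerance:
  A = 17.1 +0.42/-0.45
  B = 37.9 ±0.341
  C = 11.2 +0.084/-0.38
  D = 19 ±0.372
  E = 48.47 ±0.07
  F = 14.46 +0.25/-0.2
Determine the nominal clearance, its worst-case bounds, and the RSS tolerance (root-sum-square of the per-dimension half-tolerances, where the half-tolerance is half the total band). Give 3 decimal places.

nominal=96.810 wc=[95.243,98.593] rss=0.744

Stack each dimension's contribution:
  +A: nom +17.100 → Σnom=17.100; wc +0.420/-0.450 → slack +0.420/-0.450; half-tol=0.435, Σhalf²=0.189225
  +B: nom +37.900 → Σnom=55.000; wc +0.341/-0.341 → slack +0.761/-0.791; half-tol=0.341, Σhalf²=0.305506
  -C: nom -11.200 → Σnom=43.800; wc +0.380/-0.084 → slack +1.141/-0.875; half-tol=0.232, Σhalf²=0.359330
  +D: nom +19.000 → Σnom=62.800; wc +0.372/-0.372 → slack +1.513/-1.247; half-tol=0.372, Σhalf²=0.497714
  +E: nom +48.470 → Σnom=111.270; wc +0.070/-0.070 → slack +1.583/-1.317; half-tol=0.070, Σhalf²=0.502614
  -F: nom -14.460 → Σnom=96.810; wc +0.200/-0.250 → slack +1.783/-1.567; half-tol=0.225, Σhalf²=0.553239
Nominal = 96.810. Worst-case = [96.810 - 1.567, 96.810 + 1.783] = [95.243, 98.593]. RSS = √0.553239 = 0.744.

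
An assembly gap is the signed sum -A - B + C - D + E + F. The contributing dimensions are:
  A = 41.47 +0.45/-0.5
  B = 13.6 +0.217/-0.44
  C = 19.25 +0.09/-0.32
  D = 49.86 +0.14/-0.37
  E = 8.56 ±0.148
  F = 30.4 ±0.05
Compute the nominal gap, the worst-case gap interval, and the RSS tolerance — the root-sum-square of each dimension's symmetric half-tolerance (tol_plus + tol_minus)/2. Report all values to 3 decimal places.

Stack each dimension's contribution:
  -A: nom -41.470 → Σnom=-41.470; wc +0.500/-0.450 → slack +0.500/-0.450; half-tol=0.475, Σhalf²=0.225625
  -B: nom -13.600 → Σnom=-55.070; wc +0.440/-0.217 → slack +0.940/-0.667; half-tol=0.329, Σhalf²=0.333537
  +C: nom +19.250 → Σnom=-35.820; wc +0.090/-0.320 → slack +1.030/-0.987; half-tol=0.205, Σhalf²=0.375562
  -D: nom -49.860 → Σnom=-85.680; wc +0.370/-0.140 → slack +1.400/-1.127; half-tol=0.255, Σhalf²=0.440587
  +E: nom +8.560 → Σnom=-77.120; wc +0.148/-0.148 → slack +1.548/-1.275; half-tol=0.148, Σhalf²=0.462491
  +F: nom +30.400 → Σnom=-46.720; wc +0.050/-0.050 → slack +1.598/-1.325; half-tol=0.050, Σhalf²=0.464991
Nominal = -46.720. Worst-case = [-46.720 - 1.325, -46.720 + 1.598] = [-48.045, -45.122]. RSS = √0.464991 = 0.682.

nominal=-46.720 wc=[-48.045,-45.122] rss=0.682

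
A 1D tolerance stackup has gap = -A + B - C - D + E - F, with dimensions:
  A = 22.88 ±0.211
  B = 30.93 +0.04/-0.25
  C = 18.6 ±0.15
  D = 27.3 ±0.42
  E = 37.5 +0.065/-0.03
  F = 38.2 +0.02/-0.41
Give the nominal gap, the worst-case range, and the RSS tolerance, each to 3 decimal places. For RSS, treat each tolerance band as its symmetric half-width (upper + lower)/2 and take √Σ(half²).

nominal=-38.550 wc=[-39.631,-37.254] rss=0.559

Stack each dimension's contribution:
  -A: nom -22.880 → Σnom=-22.880; wc +0.211/-0.211 → slack +0.211/-0.211; half-tol=0.211, Σhalf²=0.044521
  +B: nom +30.930 → Σnom=8.050; wc +0.040/-0.250 → slack +0.251/-0.461; half-tol=0.145, Σhalf²=0.065546
  -C: nom -18.600 → Σnom=-10.550; wc +0.150/-0.150 → slack +0.401/-0.611; half-tol=0.150, Σhalf²=0.088046
  -D: nom -27.300 → Σnom=-37.850; wc +0.420/-0.420 → slack +0.821/-1.031; half-tol=0.420, Σhalf²=0.264446
  +E: nom +37.500 → Σnom=-0.350; wc +0.065/-0.030 → slack +0.886/-1.061; half-tol=0.048, Σhalf²=0.266702
  -F: nom -38.200 → Σnom=-38.550; wc +0.410/-0.020 → slack +1.296/-1.081; half-tol=0.215, Σhalf²=0.312927
Nominal = -38.550. Worst-case = [-38.550 - 1.081, -38.550 + 1.296] = [-39.631, -37.254]. RSS = √0.312927 = 0.559.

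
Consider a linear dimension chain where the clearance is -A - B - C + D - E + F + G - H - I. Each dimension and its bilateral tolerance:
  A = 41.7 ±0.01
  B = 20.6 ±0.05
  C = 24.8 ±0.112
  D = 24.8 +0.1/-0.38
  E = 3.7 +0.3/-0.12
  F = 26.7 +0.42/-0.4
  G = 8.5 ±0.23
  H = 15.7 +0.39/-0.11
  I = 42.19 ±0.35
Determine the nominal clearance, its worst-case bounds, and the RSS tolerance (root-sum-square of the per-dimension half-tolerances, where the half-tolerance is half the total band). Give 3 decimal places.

Stack each dimension's contribution:
  -A: nom -41.700 → Σnom=-41.700; wc +0.010/-0.010 → slack +0.010/-0.010; half-tol=0.010, Σhalf²=0.000100
  -B: nom -20.600 → Σnom=-62.300; wc +0.050/-0.050 → slack +0.060/-0.060; half-tol=0.050, Σhalf²=0.002600
  -C: nom -24.800 → Σnom=-87.100; wc +0.112/-0.112 → slack +0.172/-0.172; half-tol=0.112, Σhalf²=0.015144
  +D: nom +24.800 → Σnom=-62.300; wc +0.100/-0.380 → slack +0.272/-0.552; half-tol=0.240, Σhalf²=0.072744
  -E: nom -3.700 → Σnom=-66.000; wc +0.120/-0.300 → slack +0.392/-0.852; half-tol=0.210, Σhalf²=0.116844
  +F: nom +26.700 → Σnom=-39.300; wc +0.420/-0.400 → slack +0.812/-1.252; half-tol=0.410, Σhalf²=0.284944
  +G: nom +8.500 → Σnom=-30.800; wc +0.230/-0.230 → slack +1.042/-1.482; half-tol=0.230, Σhalf²=0.337844
  -H: nom -15.700 → Σnom=-46.500; wc +0.110/-0.390 → slack +1.152/-1.872; half-tol=0.250, Σhalf²=0.400344
  -I: nom -42.190 → Σnom=-88.690; wc +0.350/-0.350 → slack +1.502/-2.222; half-tol=0.350, Σhalf²=0.522844
Nominal = -88.690. Worst-case = [-88.690 - 2.222, -88.690 + 1.502] = [-90.912, -87.188]. RSS = √0.522844 = 0.723.

nominal=-88.690 wc=[-90.912,-87.188] rss=0.723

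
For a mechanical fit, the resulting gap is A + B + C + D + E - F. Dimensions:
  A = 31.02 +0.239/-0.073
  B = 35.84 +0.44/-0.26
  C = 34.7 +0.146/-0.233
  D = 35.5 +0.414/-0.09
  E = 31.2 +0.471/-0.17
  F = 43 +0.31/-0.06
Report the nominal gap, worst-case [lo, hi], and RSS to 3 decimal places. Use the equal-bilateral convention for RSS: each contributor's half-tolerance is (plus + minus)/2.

Stack each dimension's contribution:
  +A: nom +31.020 → Σnom=31.020; wc +0.239/-0.073 → slack +0.239/-0.073; half-tol=0.156, Σhalf²=0.024336
  +B: nom +35.840 → Σnom=66.860; wc +0.440/-0.260 → slack +0.679/-0.333; half-tol=0.350, Σhalf²=0.146836
  +C: nom +34.700 → Σnom=101.560; wc +0.146/-0.233 → slack +0.825/-0.566; half-tol=0.190, Σhalf²=0.182746
  +D: nom +35.500 → Σnom=137.060; wc +0.414/-0.090 → slack +1.239/-0.656; half-tol=0.252, Σhalf²=0.246250
  +E: nom +31.200 → Σnom=168.260; wc +0.471/-0.170 → slack +1.710/-0.826; half-tol=0.321, Σhalf²=0.348971
  -F: nom -43.000 → Σnom=125.260; wc +0.060/-0.310 → slack +1.770/-1.136; half-tol=0.185, Σhalf²=0.383196
Nominal = 125.260. Worst-case = [125.260 - 1.136, 125.260 + 1.770] = [124.124, 127.030]. RSS = √0.383196 = 0.619.

nominal=125.260 wc=[124.124,127.030] rss=0.619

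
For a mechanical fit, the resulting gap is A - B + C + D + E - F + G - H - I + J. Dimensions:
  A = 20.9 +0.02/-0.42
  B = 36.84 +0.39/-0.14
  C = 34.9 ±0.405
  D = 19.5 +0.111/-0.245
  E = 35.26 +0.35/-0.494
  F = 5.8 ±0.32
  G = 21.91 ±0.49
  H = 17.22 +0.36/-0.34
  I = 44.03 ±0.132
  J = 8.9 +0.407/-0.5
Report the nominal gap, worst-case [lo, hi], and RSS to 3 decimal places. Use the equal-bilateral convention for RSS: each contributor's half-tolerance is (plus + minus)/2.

nominal=37.480 wc=[33.724,40.195] rss=1.087

Stack each dimension's contribution:
  +A: nom +20.900 → Σnom=20.900; wc +0.020/-0.420 → slack +0.020/-0.420; half-tol=0.220, Σhalf²=0.048400
  -B: nom -36.840 → Σnom=-15.940; wc +0.140/-0.390 → slack +0.160/-0.810; half-tol=0.265, Σhalf²=0.118625
  +C: nom +34.900 → Σnom=18.960; wc +0.405/-0.405 → slack +0.565/-1.215; half-tol=0.405, Σhalf²=0.282650
  +D: nom +19.500 → Σnom=38.460; wc +0.111/-0.245 → slack +0.676/-1.460; half-tol=0.178, Σhalf²=0.314334
  +E: nom +35.260 → Σnom=73.720; wc +0.350/-0.494 → slack +1.026/-1.954; half-tol=0.422, Σhalf²=0.492418
  -F: nom -5.800 → Σnom=67.920; wc +0.320/-0.320 → slack +1.346/-2.274; half-tol=0.320, Σhalf²=0.594818
  +G: nom +21.910 → Σnom=89.830; wc +0.490/-0.490 → slack +1.836/-2.764; half-tol=0.490, Σhalf²=0.834918
  -H: nom -17.220 → Σnom=72.610; wc +0.340/-0.360 → slack +2.176/-3.124; half-tol=0.350, Σhalf²=0.957418
  -I: nom -44.030 → Σnom=28.580; wc +0.132/-0.132 → slack +2.308/-3.256; half-tol=0.132, Σhalf²=0.974842
  +J: nom +8.900 → Σnom=37.480; wc +0.407/-0.500 → slack +2.715/-3.756; half-tol=0.454, Σhalf²=1.180504
Nominal = 37.480. Worst-case = [37.480 - 3.756, 37.480 + 2.715] = [33.724, 40.195]. RSS = √1.180504 = 1.087.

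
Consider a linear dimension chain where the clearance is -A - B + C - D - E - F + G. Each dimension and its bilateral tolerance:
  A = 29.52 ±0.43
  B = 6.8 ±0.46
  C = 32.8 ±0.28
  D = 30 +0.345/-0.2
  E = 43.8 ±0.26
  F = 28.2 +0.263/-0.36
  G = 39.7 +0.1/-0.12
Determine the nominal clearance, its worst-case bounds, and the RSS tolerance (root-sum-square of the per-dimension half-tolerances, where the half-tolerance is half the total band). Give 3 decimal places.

Stack each dimension's contribution:
  -A: nom -29.520 → Σnom=-29.520; wc +0.430/-0.430 → slack +0.430/-0.430; half-tol=0.430, Σhalf²=0.184900
  -B: nom -6.800 → Σnom=-36.320; wc +0.460/-0.460 → slack +0.890/-0.890; half-tol=0.460, Σhalf²=0.396500
  +C: nom +32.800 → Σnom=-3.520; wc +0.280/-0.280 → slack +1.170/-1.170; half-tol=0.280, Σhalf²=0.474900
  -D: nom -30.000 → Σnom=-33.520; wc +0.200/-0.345 → slack +1.370/-1.515; half-tol=0.272, Σhalf²=0.549156
  -E: nom -43.800 → Σnom=-77.320; wc +0.260/-0.260 → slack +1.630/-1.775; half-tol=0.260, Σhalf²=0.616756
  -F: nom -28.200 → Σnom=-105.520; wc +0.360/-0.263 → slack +1.990/-2.038; half-tol=0.311, Σhalf²=0.713789
  +G: nom +39.700 → Σnom=-65.820; wc +0.100/-0.120 → slack +2.090/-2.158; half-tol=0.110, Σhalf²=0.725889
Nominal = -65.820. Worst-case = [-65.820 - 2.158, -65.820 + 2.090] = [-67.978, -63.730]. RSS = √0.725889 = 0.852.

nominal=-65.820 wc=[-67.978,-63.730] rss=0.852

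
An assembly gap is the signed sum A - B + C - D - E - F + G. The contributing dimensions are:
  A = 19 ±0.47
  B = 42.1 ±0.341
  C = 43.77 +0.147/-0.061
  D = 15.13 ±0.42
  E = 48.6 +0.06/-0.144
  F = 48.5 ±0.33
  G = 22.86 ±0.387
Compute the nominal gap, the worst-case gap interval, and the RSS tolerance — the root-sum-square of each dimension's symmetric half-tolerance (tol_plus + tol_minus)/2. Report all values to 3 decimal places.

Stack each dimension's contribution:
  +A: nom +19.000 → Σnom=19.000; wc +0.470/-0.470 → slack +0.470/-0.470; half-tol=0.470, Σhalf²=0.220900
  -B: nom -42.100 → Σnom=-23.100; wc +0.341/-0.341 → slack +0.811/-0.811; half-tol=0.341, Σhalf²=0.337181
  +C: nom +43.770 → Σnom=20.670; wc +0.147/-0.061 → slack +0.958/-0.872; half-tol=0.104, Σhalf²=0.347997
  -D: nom -15.130 → Σnom=5.540; wc +0.420/-0.420 → slack +1.378/-1.292; half-tol=0.420, Σhalf²=0.524397
  -E: nom -48.600 → Σnom=-43.060; wc +0.144/-0.060 → slack +1.522/-1.352; half-tol=0.102, Σhalf²=0.534801
  -F: nom -48.500 → Σnom=-91.560; wc +0.330/-0.330 → slack +1.852/-1.682; half-tol=0.330, Σhalf²=0.643701
  +G: nom +22.860 → Σnom=-68.700; wc +0.387/-0.387 → slack +2.239/-2.069; half-tol=0.387, Σhalf²=0.793470
Nominal = -68.700. Worst-case = [-68.700 - 2.069, -68.700 + 2.239] = [-70.769, -66.461]. RSS = √0.793470 = 0.891.

nominal=-68.700 wc=[-70.769,-66.461] rss=0.891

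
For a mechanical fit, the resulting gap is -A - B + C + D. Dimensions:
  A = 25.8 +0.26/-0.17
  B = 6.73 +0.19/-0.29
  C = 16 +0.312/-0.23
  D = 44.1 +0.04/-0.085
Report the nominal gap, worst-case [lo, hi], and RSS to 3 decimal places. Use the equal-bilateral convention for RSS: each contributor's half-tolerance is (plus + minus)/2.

nominal=27.570 wc=[26.805,28.382] rss=0.426

Stack each dimension's contribution:
  -A: nom -25.800 → Σnom=-25.800; wc +0.170/-0.260 → slack +0.170/-0.260; half-tol=0.215, Σhalf²=0.046225
  -B: nom -6.730 → Σnom=-32.530; wc +0.290/-0.190 → slack +0.460/-0.450; half-tol=0.240, Σhalf²=0.103825
  +C: nom +16.000 → Σnom=-16.530; wc +0.312/-0.230 → slack +0.772/-0.680; half-tol=0.271, Σhalf²=0.177266
  +D: nom +44.100 → Σnom=27.570; wc +0.040/-0.085 → slack +0.812/-0.765; half-tol=0.062, Σhalf²=0.181172
Nominal = 27.570. Worst-case = [27.570 - 0.765, 27.570 + 0.812] = [26.805, 28.382]. RSS = √0.181172 = 0.426.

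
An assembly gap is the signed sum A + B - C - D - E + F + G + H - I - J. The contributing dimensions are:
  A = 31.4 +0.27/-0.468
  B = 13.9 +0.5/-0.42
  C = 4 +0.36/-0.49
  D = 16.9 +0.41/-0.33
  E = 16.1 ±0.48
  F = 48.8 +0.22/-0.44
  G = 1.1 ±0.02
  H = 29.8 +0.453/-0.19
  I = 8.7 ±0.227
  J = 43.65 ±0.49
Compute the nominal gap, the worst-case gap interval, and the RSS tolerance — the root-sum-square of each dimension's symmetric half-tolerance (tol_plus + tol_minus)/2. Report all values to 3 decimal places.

Stack each dimension's contribution:
  +A: nom +31.400 → Σnom=31.400; wc +0.270/-0.468 → slack +0.270/-0.468; half-tol=0.369, Σhalf²=0.136161
  +B: nom +13.900 → Σnom=45.300; wc +0.500/-0.420 → slack +0.770/-0.888; half-tol=0.460, Σhalf²=0.347761
  -C: nom -4.000 → Σnom=41.300; wc +0.490/-0.360 → slack +1.260/-1.248; half-tol=0.425, Σhalf²=0.528386
  -D: nom -16.900 → Σnom=24.400; wc +0.330/-0.410 → slack +1.590/-1.658; half-tol=0.370, Σhalf²=0.665286
  -E: nom -16.100 → Σnom=8.300; wc +0.480/-0.480 → slack +2.070/-2.138; half-tol=0.480, Σhalf²=0.895686
  +F: nom +48.800 → Σnom=57.100; wc +0.220/-0.440 → slack +2.290/-2.578; half-tol=0.330, Σhalf²=1.004586
  +G: nom +1.100 → Σnom=58.200; wc +0.020/-0.020 → slack +2.310/-2.598; half-tol=0.020, Σhalf²=1.004986
  +H: nom +29.800 → Σnom=88.000; wc +0.453/-0.190 → slack +2.763/-2.788; half-tol=0.322, Σhalf²=1.108348
  -I: nom -8.700 → Σnom=79.300; wc +0.227/-0.227 → slack +2.990/-3.015; half-tol=0.227, Σhalf²=1.159877
  -J: nom -43.650 → Σnom=35.650; wc +0.490/-0.490 → slack +3.480/-3.505; half-tol=0.490, Σhalf²=1.399977
Nominal = 35.650. Worst-case = [35.650 - 3.505, 35.650 + 3.480] = [32.145, 39.130]. RSS = √1.399977 = 1.183.

nominal=35.650 wc=[32.145,39.130] rss=1.183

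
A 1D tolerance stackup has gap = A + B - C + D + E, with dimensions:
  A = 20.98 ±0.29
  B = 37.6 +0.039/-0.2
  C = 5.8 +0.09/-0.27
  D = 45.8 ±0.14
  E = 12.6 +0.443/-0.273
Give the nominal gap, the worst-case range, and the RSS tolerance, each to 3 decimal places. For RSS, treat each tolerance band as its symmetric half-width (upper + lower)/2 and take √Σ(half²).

Stack each dimension's contribution:
  +A: nom +20.980 → Σnom=20.980; wc +0.290/-0.290 → slack +0.290/-0.290; half-tol=0.290, Σhalf²=0.084100
  +B: nom +37.600 → Σnom=58.580; wc +0.039/-0.200 → slack +0.329/-0.490; half-tol=0.120, Σhalf²=0.098380
  -C: nom -5.800 → Σnom=52.780; wc +0.270/-0.090 → slack +0.599/-0.580; half-tol=0.180, Σhalf²=0.130780
  +D: nom +45.800 → Σnom=98.580; wc +0.140/-0.140 → slack +0.739/-0.720; half-tol=0.140, Σhalf²=0.150380
  +E: nom +12.600 → Σnom=111.180; wc +0.443/-0.273 → slack +1.182/-0.993; half-tol=0.358, Σhalf²=0.278544
Nominal = 111.180. Worst-case = [111.180 - 0.993, 111.180 + 1.182] = [110.187, 112.362]. RSS = √0.278544 = 0.528.

nominal=111.180 wc=[110.187,112.362] rss=0.528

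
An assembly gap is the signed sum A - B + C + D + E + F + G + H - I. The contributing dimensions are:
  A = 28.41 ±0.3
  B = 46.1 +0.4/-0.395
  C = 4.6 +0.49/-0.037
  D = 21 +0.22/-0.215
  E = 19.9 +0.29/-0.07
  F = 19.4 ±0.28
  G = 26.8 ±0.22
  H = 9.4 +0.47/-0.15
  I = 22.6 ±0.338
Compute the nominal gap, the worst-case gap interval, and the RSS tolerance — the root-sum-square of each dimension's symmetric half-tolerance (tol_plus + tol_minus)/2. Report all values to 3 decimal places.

nominal=60.810 wc=[58.800,63.813] rss=0.857

Stack each dimension's contribution:
  +A: nom +28.410 → Σnom=28.410; wc +0.300/-0.300 → slack +0.300/-0.300; half-tol=0.300, Σhalf²=0.090000
  -B: nom -46.100 → Σnom=-17.690; wc +0.395/-0.400 → slack +0.695/-0.700; half-tol=0.398, Σhalf²=0.248006
  +C: nom +4.600 → Σnom=-13.090; wc +0.490/-0.037 → slack +1.185/-0.737; half-tol=0.264, Σhalf²=0.317439
  +D: nom +21.000 → Σnom=7.910; wc +0.220/-0.215 → slack +1.405/-0.952; half-tol=0.217, Σhalf²=0.364745
  +E: nom +19.900 → Σnom=27.810; wc +0.290/-0.070 → slack +1.695/-1.022; half-tol=0.180, Σhalf²=0.397145
  +F: nom +19.400 → Σnom=47.210; wc +0.280/-0.280 → slack +1.975/-1.302; half-tol=0.280, Σhalf²=0.475545
  +G: nom +26.800 → Σnom=74.010; wc +0.220/-0.220 → slack +2.195/-1.522; half-tol=0.220, Σhalf²=0.523945
  +H: nom +9.400 → Σnom=83.410; wc +0.470/-0.150 → slack +2.665/-1.672; half-tol=0.310, Σhalf²=0.620045
  -I: nom -22.600 → Σnom=60.810; wc +0.338/-0.338 → slack +3.003/-2.010; half-tol=0.338, Σhalf²=0.734289
Nominal = 60.810. Worst-case = [60.810 - 2.010, 60.810 + 3.003] = [58.800, 63.813]. RSS = √0.734289 = 0.857.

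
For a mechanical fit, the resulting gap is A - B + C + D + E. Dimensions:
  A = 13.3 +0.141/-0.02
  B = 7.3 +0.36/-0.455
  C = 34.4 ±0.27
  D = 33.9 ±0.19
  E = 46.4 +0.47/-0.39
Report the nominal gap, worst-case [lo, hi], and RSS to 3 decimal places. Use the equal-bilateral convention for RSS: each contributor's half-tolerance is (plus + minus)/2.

nominal=120.700 wc=[119.470,122.226] rss=0.683

Stack each dimension's contribution:
  +A: nom +13.300 → Σnom=13.300; wc +0.141/-0.020 → slack +0.141/-0.020; half-tol=0.080, Σhalf²=0.006480
  -B: nom -7.300 → Σnom=6.000; wc +0.455/-0.360 → slack +0.596/-0.380; half-tol=0.407, Σhalf²=0.172536
  +C: nom +34.400 → Σnom=40.400; wc +0.270/-0.270 → slack +0.866/-0.650; half-tol=0.270, Σhalf²=0.245437
  +D: nom +33.900 → Σnom=74.300; wc +0.190/-0.190 → slack +1.056/-0.840; half-tol=0.190, Σhalf²=0.281537
  +E: nom +46.400 → Σnom=120.700; wc +0.470/-0.390 → slack +1.526/-1.230; half-tol=0.430, Σhalf²=0.466437
Nominal = 120.700. Worst-case = [120.700 - 1.230, 120.700 + 1.526] = [119.470, 122.226]. RSS = √0.466437 = 0.683.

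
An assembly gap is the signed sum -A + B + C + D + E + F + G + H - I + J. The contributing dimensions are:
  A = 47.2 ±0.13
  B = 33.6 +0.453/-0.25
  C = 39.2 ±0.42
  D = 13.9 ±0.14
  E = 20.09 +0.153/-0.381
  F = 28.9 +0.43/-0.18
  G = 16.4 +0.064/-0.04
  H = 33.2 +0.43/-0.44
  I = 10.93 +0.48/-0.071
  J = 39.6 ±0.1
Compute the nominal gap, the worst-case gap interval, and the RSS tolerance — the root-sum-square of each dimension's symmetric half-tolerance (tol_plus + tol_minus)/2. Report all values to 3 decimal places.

Stack each dimension's contribution:
  -A: nom -47.200 → Σnom=-47.200; wc +0.130/-0.130 → slack +0.130/-0.130; half-tol=0.130, Σhalf²=0.016900
  +B: nom +33.600 → Σnom=-13.600; wc +0.453/-0.250 → slack +0.583/-0.380; half-tol=0.352, Σhalf²=0.140452
  +C: nom +39.200 → Σnom=25.600; wc +0.420/-0.420 → slack +1.003/-0.800; half-tol=0.420, Σhalf²=0.316852
  +D: nom +13.900 → Σnom=39.500; wc +0.140/-0.140 → slack +1.143/-0.940; half-tol=0.140, Σhalf²=0.336452
  +E: nom +20.090 → Σnom=59.590; wc +0.153/-0.381 → slack +1.296/-1.321; half-tol=0.267, Σhalf²=0.407741
  +F: nom +28.900 → Σnom=88.490; wc +0.430/-0.180 → slack +1.726/-1.501; half-tol=0.305, Σhalf²=0.500766
  +G: nom +16.400 → Σnom=104.890; wc +0.064/-0.040 → slack +1.790/-1.541; half-tol=0.052, Σhalf²=0.503470
  +H: nom +33.200 → Σnom=138.090; wc +0.430/-0.440 → slack +2.220/-1.981; half-tol=0.435, Σhalf²=0.692695
  -I: nom -10.930 → Σnom=127.160; wc +0.071/-0.480 → slack +2.291/-2.461; half-tol=0.275, Σhalf²=0.768595
  +J: nom +39.600 → Σnom=166.760; wc +0.100/-0.100 → slack +2.391/-2.561; half-tol=0.100, Σhalf²=0.778595
Nominal = 166.760. Worst-case = [166.760 - 2.561, 166.760 + 2.391] = [164.199, 169.151]. RSS = √0.778595 = 0.882.

nominal=166.760 wc=[164.199,169.151] rss=0.882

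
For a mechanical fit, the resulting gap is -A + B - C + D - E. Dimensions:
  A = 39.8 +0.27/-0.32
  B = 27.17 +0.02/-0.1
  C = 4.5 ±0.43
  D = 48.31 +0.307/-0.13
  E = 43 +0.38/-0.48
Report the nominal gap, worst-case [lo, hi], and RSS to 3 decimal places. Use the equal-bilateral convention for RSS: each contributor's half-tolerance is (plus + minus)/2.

nominal=-11.820 wc=[-13.130,-10.263] rss=0.713

Stack each dimension's contribution:
  -A: nom -39.800 → Σnom=-39.800; wc +0.320/-0.270 → slack +0.320/-0.270; half-tol=0.295, Σhalf²=0.087025
  +B: nom +27.170 → Σnom=-12.630; wc +0.020/-0.100 → slack +0.340/-0.370; half-tol=0.060, Σhalf²=0.090625
  -C: nom -4.500 → Σnom=-17.130; wc +0.430/-0.430 → slack +0.770/-0.800; half-tol=0.430, Σhalf²=0.275525
  +D: nom +48.310 → Σnom=31.180; wc +0.307/-0.130 → slack +1.077/-0.930; half-tol=0.218, Σhalf²=0.323267
  -E: nom -43.000 → Σnom=-11.820; wc +0.480/-0.380 → slack +1.557/-1.310; half-tol=0.430, Σhalf²=0.508167
Nominal = -11.820. Worst-case = [-11.820 - 1.310, -11.820 + 1.557] = [-13.130, -10.263]. RSS = √0.508167 = 0.713.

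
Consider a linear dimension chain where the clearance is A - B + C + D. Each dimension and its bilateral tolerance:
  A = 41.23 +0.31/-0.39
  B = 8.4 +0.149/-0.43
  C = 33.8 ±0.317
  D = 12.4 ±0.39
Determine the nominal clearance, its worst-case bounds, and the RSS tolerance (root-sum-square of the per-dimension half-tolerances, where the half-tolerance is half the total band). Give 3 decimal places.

nominal=79.030 wc=[77.784,80.477] rss=0.677

Stack each dimension's contribution:
  +A: nom +41.230 → Σnom=41.230; wc +0.310/-0.390 → slack +0.310/-0.390; half-tol=0.350, Σhalf²=0.122500
  -B: nom -8.400 → Σnom=32.830; wc +0.430/-0.149 → slack +0.740/-0.539; half-tol=0.289, Σhalf²=0.206310
  +C: nom +33.800 → Σnom=66.630; wc +0.317/-0.317 → slack +1.057/-0.856; half-tol=0.317, Σhalf²=0.306799
  +D: nom +12.400 → Σnom=79.030; wc +0.390/-0.390 → slack +1.447/-1.246; half-tol=0.390, Σhalf²=0.458899
Nominal = 79.030. Worst-case = [79.030 - 1.246, 79.030 + 1.447] = [77.784, 80.477]. RSS = √0.458899 = 0.677.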